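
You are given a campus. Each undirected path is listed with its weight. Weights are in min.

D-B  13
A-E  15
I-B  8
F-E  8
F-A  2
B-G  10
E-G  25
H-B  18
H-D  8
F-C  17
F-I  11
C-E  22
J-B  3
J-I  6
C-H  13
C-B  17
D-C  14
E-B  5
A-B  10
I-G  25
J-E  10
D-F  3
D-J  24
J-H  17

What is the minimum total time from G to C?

27 min

Compare a few routes:
G → B → E → C: 10+5+22 = 37
G → B → C: 10+17 = 27
The minimum is 27 min via G → B → C.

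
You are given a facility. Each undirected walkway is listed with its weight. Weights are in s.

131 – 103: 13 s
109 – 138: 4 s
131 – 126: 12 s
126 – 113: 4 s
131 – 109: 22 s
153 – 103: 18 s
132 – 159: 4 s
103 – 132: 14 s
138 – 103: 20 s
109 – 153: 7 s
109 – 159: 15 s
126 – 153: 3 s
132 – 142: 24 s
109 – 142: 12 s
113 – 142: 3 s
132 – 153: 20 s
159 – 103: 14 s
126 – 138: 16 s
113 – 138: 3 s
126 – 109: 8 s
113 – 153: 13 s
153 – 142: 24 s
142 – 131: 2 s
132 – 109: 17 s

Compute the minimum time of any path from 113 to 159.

22 s

Settle nodes by increasing distance from 113:
113: 0
142: 3  (via 113)
138: 3  (via 113)
126: 4  (via 113)
131: 5  (via 142)
153: 7  (via 126)
109: 7  (via 138)
103: 18  (via 131)
159: 22  (via 109)
Shortest route: 113–138–109–159 = 22 s.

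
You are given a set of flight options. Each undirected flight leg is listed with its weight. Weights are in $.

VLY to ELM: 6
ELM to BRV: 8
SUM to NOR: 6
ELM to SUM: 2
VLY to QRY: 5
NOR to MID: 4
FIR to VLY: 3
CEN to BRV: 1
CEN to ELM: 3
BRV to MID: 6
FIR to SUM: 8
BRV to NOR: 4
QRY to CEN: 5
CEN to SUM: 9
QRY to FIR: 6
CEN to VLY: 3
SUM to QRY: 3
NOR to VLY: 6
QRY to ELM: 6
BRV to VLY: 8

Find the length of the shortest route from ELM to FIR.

$9

Compare a few routes:
ELM → SUM → FIR: 2+8 = 10
ELM → QRY → FIR: 6+6 = 12
ELM → VLY → FIR: 6+3 = 9
ELM → SUM → QRY → FIR: 2+3+6 = 11
Cheapest is ELM → VLY → FIR at $9.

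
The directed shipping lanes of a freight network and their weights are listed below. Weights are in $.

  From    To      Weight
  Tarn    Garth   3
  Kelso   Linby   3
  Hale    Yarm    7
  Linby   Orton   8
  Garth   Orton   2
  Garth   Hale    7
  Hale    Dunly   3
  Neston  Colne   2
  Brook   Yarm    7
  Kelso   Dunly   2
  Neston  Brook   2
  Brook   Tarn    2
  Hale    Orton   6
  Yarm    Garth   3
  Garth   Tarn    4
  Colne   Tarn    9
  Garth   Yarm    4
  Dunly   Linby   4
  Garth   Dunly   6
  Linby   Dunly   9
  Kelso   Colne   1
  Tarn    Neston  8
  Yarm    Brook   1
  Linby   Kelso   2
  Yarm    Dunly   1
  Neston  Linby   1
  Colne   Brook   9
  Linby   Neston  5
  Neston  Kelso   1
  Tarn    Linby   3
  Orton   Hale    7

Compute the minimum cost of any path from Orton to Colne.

$17

Shortest distances from Orton:
Orton: 0
Hale: 7  (via Orton)
Dunly: 10  (via Hale)
Yarm: 14  (via Hale)
Linby: 14  (via Dunly)
Brook: 15  (via Yarm)
Kelso: 16  (via Linby)
Tarn: 17  (via Brook)
Garth: 17  (via Yarm)
Colne: 17  (via Kelso)
Shortest route: Orton → Hale → Dunly → Linby → Kelso → Colne = $17.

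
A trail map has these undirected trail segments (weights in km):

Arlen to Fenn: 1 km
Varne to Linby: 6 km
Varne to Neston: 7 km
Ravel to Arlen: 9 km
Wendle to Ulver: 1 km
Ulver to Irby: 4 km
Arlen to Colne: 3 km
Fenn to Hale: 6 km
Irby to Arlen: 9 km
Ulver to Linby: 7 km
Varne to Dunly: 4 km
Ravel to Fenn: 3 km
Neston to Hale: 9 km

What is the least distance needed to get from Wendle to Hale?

21 km

Shortest distances from Wendle:
Wendle: 0
Ulver: 1  (via Wendle)
Irby: 5  (via Ulver)
Linby: 8  (via Ulver)
Arlen: 14  (via Irby)
Varne: 14  (via Linby)
Fenn: 15  (via Arlen)
Colne: 17  (via Arlen)
Ravel: 18  (via Fenn)
Dunly: 18  (via Varne)
Neston: 21  (via Varne)
Hale: 21  (via Fenn)
Shortest route: Wendle–Ulver–Irby–Arlen–Fenn–Hale = 21 km.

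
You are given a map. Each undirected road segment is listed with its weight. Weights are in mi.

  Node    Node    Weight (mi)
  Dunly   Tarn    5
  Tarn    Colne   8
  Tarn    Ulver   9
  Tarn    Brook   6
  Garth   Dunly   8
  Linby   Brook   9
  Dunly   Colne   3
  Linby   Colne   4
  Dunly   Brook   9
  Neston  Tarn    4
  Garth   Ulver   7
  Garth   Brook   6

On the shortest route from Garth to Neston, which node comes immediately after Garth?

Brook

Compare a few routes:
Garth–Brook–Tarn–Neston: 6+6+4 = 16
Garth–Dunly–Tarn–Neston: 8+5+4 = 17
The minimum is 16 mi via Garth–Brook–Tarn–Neston.
So from Garth the first move is to Brook.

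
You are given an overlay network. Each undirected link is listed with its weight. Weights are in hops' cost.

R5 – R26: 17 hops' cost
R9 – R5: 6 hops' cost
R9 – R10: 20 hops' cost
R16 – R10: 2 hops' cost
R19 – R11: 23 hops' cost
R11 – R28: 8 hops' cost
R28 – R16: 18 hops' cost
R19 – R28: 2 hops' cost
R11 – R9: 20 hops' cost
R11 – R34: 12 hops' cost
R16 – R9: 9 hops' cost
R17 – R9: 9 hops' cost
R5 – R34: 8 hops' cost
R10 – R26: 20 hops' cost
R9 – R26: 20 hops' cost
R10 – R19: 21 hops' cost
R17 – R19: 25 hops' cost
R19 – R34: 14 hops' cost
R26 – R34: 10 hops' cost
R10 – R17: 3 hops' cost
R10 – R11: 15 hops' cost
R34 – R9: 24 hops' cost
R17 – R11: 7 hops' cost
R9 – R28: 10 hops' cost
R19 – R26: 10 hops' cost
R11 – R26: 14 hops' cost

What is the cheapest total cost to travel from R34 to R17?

19 hops' cost

Shortest distances from R34:
R34: 0
R5: 8  (via R34)
R26: 10  (via R34)
R11: 12  (via R34)
R9: 14  (via R5)
R19: 14  (via R34)
R28: 16  (via R19)
R17: 19  (via R11)
Shortest route: R34–R11–R17 = 19 hops' cost.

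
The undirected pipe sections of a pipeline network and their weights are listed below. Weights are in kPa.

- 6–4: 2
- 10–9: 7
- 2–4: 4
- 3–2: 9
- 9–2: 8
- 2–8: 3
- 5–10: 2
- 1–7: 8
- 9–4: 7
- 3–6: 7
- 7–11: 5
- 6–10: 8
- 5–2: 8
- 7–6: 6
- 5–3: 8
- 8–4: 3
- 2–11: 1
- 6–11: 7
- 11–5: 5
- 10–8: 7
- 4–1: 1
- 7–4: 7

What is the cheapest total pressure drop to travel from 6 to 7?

Candidate routes:
6 → 7: 6 = 6
6 → 4 → 7: 2+7 = 9
The minimum is 6 kPa via 6 → 7.

6 kPa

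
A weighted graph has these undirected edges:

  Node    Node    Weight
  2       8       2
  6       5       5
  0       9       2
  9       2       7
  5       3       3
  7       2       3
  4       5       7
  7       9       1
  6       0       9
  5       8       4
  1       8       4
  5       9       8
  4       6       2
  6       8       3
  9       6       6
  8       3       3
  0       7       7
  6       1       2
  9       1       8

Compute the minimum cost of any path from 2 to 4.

7

Enumerating some paths:
2–8–1–6–4: 2+4+2+2 = 10
2–8–6–4: 2+3+2 = 7
The minimum is 7 via 2–8–6–4.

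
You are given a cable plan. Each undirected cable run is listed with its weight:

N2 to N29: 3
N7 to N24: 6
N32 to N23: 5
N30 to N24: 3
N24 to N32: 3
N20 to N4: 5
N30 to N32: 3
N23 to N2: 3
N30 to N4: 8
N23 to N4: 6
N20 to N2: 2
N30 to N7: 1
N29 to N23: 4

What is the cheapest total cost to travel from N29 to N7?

Enumerating some paths:
N29–N2–N23–N32–N24–N30–N7: 3+3+5+3+3+1 = 18
N29–N23–N32–N30–N7: 4+5+3+1 = 13
N29–N2–N23–N32–N30–N7: 3+3+5+3+1 = 15
N29–N23–N32–N24–N30–N7: 4+5+3+3+1 = 16
The minimum is 13 via N29–N23–N32–N30–N7.

13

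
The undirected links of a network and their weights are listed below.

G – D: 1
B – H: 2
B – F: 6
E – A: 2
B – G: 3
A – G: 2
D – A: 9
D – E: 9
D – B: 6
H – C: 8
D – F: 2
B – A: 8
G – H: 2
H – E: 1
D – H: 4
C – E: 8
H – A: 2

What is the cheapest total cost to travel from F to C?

13

Shortest distances from F:
F: 0
D: 2  (via F)
G: 3  (via D)
A: 5  (via G)
H: 5  (via G)
B: 6  (via F)
E: 6  (via H)
C: 13  (via H)
Shortest route: F → D → G → H → C = 13.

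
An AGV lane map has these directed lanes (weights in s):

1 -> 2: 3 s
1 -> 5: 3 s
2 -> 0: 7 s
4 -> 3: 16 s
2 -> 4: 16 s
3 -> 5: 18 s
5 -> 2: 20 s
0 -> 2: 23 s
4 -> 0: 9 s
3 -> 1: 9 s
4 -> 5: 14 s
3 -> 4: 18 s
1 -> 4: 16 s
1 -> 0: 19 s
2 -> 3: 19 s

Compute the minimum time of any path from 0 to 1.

Settle nodes by increasing distance from 0:
0: 0
2: 23  (via 0)
4: 39  (via 2)
3: 42  (via 2)
1: 51  (via 3)
Shortest route: 0 → 2 → 3 → 1 = 51 s.

51 s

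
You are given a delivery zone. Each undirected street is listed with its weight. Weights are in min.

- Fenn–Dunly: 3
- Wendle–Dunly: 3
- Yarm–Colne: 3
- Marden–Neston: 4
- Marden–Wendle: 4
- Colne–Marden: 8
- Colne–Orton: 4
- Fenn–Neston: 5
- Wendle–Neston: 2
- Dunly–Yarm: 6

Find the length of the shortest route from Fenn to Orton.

Running Dijkstra from Fenn:
Fenn: 0
Dunly: 3  (via Fenn)
Neston: 5  (via Fenn)
Wendle: 6  (via Dunly)
Yarm: 9  (via Dunly)
Marden: 9  (via Neston)
Colne: 12  (via Yarm)
Orton: 16  (via Colne)
Shortest route: Fenn → Dunly → Yarm → Colne → Orton = 16 min.

16 min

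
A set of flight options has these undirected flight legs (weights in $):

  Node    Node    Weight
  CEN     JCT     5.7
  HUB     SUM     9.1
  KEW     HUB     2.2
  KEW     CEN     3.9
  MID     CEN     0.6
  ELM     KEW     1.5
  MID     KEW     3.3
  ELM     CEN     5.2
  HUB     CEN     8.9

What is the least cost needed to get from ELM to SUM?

$12.8

Enumerating some paths:
ELM → CEN → KEW → HUB → SUM: 5.2+3.9+2.2+9.1 = 20.4
ELM → CEN → HUB → SUM: 5.2+8.9+9.1 = 23.2
ELM → KEW → HUB → SUM: 1.5+2.2+9.1 = 12.8
ELM → CEN → MID → KEW → HUB → SUM: 5.2+0.6+3.3+2.2+9.1 = 20.4
Cheapest is ELM → KEW → HUB → SUM at $12.8.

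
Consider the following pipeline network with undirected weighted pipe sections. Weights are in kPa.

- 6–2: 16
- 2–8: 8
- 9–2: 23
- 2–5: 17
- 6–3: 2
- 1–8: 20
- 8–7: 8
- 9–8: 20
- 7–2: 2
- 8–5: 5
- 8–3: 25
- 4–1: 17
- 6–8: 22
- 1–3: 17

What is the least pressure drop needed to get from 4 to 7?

45 kPa

Shortest distances from 4:
4: 0
1: 17  (via 4)
3: 34  (via 1)
6: 36  (via 3)
8: 37  (via 1)
5: 42  (via 8)
2: 45  (via 8)
7: 45  (via 8)
Shortest route: 4–1–8–7 = 45 kPa.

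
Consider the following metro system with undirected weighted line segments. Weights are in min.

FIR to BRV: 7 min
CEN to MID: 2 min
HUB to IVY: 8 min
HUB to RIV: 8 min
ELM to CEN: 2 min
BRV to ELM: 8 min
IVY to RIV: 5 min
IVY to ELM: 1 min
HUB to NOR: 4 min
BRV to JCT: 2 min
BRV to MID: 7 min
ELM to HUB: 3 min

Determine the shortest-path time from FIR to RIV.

21 min

Compare a few routes:
FIR - BRV - MID - CEN - ELM - IVY - RIV: 7+7+2+2+1+5 = 24
FIR - BRV - MID - CEN - ELM - HUB - RIV: 7+7+2+2+3+8 = 29
FIR - BRV - ELM - IVY - RIV: 7+8+1+5 = 21
FIR - BRV - ELM - HUB - RIV: 7+8+3+8 = 26
The minimum is 21 min via FIR - BRV - ELM - IVY - RIV.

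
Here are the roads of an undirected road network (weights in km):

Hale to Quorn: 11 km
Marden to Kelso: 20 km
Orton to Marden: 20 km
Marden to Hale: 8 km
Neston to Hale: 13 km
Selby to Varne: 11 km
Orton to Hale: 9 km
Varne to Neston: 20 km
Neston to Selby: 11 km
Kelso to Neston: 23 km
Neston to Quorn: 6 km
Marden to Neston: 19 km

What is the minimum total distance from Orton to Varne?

Compare a few routes:
Orton → Hale → Neston → Varne: 9+13+20 = 42
Orton → Hale → Neston → Selby → Varne: 9+13+11+11 = 44
Orton → Hale → Quorn → Neston → Varne: 9+11+6+20 = 46
The minimum is 42 km via Orton → Hale → Neston → Varne.

42 km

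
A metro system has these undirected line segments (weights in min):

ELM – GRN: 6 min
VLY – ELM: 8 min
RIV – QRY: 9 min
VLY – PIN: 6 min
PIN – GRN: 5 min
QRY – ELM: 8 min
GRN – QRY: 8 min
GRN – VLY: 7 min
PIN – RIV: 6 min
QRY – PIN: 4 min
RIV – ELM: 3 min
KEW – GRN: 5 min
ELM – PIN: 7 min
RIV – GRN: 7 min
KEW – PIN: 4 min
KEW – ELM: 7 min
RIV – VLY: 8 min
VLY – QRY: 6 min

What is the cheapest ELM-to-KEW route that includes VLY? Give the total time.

18 min

Shortest ELM→VLY: ELM → VLY = 8
Shortest VLY→KEW: VLY → PIN → KEW = 10
Total via VLY: 8 + 10 = 18 min.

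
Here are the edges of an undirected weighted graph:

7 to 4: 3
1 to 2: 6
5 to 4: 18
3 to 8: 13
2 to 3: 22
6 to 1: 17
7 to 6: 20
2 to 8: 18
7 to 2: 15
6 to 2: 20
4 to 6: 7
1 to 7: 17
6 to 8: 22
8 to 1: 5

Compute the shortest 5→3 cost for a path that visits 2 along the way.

Shortest 5→2: 5 → 4 → 7 → 2 = 36
Best 2 to 3: 2 → 3 costing 22
Total via 2: 36 + 22 = 58.

58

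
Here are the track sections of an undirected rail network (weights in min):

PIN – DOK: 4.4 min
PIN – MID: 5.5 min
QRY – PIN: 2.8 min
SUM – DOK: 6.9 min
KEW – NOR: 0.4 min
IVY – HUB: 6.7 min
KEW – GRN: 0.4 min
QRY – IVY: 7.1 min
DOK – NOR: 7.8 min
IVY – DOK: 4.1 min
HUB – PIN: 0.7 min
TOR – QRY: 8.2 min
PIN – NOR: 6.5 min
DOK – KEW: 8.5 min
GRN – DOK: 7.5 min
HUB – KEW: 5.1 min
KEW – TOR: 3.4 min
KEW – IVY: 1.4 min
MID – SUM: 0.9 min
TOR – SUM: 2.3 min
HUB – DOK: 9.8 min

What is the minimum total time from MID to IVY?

8 min

Compare a few routes:
MID–PIN–HUB–KEW–IVY: 5.5+0.7+5.1+1.4 = 12.7
MID–SUM–TOR–KEW–IVY: 0.9+2.3+3.4+1.4 = 8
MID–PIN–HUB–IVY: 5.5+0.7+6.7 = 12.9
MID–SUM–DOK–IVY: 0.9+6.9+4.1 = 11.9
The minimum is 8 min via MID–SUM–TOR–KEW–IVY.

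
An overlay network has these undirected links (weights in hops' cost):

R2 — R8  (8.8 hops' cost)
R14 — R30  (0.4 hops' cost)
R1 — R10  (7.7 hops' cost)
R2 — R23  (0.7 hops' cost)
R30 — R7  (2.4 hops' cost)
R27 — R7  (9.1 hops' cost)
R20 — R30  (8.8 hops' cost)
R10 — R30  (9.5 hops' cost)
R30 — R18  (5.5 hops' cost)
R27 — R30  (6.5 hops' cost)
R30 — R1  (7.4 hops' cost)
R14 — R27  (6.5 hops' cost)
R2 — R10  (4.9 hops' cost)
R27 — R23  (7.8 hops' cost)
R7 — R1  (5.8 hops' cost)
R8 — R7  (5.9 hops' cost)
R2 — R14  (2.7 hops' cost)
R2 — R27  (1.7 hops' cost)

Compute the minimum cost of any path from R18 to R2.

Enumerating some paths:
R18–R30–R14–R2: 5.5+0.4+2.7 = 8.6
R18–R30–R14–R27–R2: 5.5+0.4+6.5+1.7 = 14.1
R18–R30–R27–R2: 5.5+6.5+1.7 = 13.7
The minimum is 8.6 hops' cost via R18–R30–R14–R2.

8.6 hops' cost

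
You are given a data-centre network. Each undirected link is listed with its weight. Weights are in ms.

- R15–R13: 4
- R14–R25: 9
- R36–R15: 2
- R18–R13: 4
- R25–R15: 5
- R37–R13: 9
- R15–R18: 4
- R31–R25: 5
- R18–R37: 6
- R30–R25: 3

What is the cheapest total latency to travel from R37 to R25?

15 ms

Candidate routes:
R37 → R18 → R15 → R25: 6+4+5 = 15
R37 → R13 → R15 → R25: 9+4+5 = 18
Cheapest is R37 → R18 → R15 → R25 at 15 ms.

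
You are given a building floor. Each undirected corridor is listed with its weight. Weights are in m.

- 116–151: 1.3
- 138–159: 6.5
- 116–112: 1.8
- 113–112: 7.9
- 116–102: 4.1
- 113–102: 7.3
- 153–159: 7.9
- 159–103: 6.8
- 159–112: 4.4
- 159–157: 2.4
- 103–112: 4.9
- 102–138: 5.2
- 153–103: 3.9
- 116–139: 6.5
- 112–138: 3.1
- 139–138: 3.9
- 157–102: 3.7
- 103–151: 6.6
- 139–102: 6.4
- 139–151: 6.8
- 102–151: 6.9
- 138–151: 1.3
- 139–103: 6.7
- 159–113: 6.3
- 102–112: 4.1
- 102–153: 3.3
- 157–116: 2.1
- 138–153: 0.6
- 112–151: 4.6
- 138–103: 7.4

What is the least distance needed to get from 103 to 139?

Shortest distances from 103:
103: 0
153: 3.9  (via 103)
138: 4.5  (via 153)
112: 4.9  (via 103)
151: 5.8  (via 138)
116: 6.7  (via 112)
139: 6.7  (via 103)
Shortest route: 103–139 = 6.7 m.

6.7 m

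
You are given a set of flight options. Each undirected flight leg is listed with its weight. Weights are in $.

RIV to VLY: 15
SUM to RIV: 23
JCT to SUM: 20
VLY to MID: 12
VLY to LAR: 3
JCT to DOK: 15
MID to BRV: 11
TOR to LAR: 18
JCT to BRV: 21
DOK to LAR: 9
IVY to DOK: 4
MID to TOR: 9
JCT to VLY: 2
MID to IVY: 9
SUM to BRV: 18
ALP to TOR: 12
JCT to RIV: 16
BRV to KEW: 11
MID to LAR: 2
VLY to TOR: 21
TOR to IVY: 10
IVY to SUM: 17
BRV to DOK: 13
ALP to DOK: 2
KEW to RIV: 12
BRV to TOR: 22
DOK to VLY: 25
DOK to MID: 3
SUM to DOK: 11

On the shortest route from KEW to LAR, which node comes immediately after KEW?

Compare a few routes:
KEW → RIV → VLY → LAR: 12+15+3 = 30
KEW → BRV → MID → LAR: 11+11+2 = 24
KEW → BRV → DOK → MID → LAR: 11+13+3+2 = 29
Cheapest is KEW → BRV → MID → LAR at $24.
So from KEW the first move is to BRV.

BRV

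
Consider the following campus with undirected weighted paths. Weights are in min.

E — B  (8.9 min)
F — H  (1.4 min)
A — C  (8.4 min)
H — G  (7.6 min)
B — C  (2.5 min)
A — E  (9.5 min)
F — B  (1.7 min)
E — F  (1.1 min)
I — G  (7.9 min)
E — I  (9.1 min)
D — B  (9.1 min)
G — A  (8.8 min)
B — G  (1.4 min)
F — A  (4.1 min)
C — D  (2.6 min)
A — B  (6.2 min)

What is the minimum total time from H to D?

8.2 min

Shortest distances from H:
H: 0
F: 1.4  (via H)
E: 2.5  (via F)
B: 3.1  (via F)
G: 4.5  (via B)
A: 5.5  (via F)
C: 5.6  (via B)
D: 8.2  (via C)
Shortest route: H → F → B → C → D = 8.2 min.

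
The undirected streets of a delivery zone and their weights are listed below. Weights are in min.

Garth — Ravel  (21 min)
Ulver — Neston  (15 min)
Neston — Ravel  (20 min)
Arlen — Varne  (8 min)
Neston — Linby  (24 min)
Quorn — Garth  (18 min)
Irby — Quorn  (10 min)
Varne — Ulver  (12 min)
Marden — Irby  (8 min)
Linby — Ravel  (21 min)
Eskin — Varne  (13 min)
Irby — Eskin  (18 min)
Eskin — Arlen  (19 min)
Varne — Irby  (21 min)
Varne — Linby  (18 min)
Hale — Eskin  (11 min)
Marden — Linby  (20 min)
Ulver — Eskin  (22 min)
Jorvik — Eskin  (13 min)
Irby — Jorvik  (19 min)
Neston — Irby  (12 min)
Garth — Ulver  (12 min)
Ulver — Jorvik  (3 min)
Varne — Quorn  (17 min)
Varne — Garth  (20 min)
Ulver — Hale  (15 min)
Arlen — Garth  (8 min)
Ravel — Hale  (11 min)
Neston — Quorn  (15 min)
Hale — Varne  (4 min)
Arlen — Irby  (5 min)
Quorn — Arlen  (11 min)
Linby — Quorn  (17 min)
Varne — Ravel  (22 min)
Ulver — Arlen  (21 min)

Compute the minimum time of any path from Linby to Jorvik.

33 min

Enumerating some paths:
Linby–Varne–Eskin–Jorvik: 18+13+13 = 44
Linby–Neston–Ulver–Jorvik: 24+15+3 = 42
Linby–Varne–Hale–Ulver–Jorvik: 18+4+15+3 = 40
Linby–Varne–Ulver–Jorvik: 18+12+3 = 33
Cheapest is Linby–Varne–Ulver–Jorvik at 33 min.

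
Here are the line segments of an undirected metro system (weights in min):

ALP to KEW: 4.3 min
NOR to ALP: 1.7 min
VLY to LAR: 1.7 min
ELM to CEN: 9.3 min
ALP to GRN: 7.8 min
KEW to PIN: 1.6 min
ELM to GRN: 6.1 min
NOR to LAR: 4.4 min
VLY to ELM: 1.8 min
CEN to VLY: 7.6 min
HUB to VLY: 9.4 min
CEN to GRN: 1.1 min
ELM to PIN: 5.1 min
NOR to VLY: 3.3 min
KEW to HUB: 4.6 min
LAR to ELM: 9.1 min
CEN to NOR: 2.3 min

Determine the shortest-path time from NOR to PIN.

7.6 min

Settle nodes by increasing distance from NOR:
NOR: 0
ALP: 1.7  (via NOR)
CEN: 2.3  (via NOR)
VLY: 3.3  (via NOR)
GRN: 3.4  (via CEN)
LAR: 4.4  (via NOR)
ELM: 5.1  (via VLY)
KEW: 6  (via ALP)
PIN: 7.6  (via KEW)
Shortest route: NOR–ALP–KEW–PIN = 7.6 min.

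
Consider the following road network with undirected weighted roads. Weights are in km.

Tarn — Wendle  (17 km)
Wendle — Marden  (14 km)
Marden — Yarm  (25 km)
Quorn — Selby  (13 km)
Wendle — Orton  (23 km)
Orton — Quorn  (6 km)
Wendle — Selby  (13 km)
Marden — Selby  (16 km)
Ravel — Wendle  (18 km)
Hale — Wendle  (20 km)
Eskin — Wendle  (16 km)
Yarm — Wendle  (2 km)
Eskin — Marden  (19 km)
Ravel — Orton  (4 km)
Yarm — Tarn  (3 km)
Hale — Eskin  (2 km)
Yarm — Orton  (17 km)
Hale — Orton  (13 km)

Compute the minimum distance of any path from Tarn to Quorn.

26 km

Candidate routes:
Tarn–Yarm–Orton–Quorn: 3+17+6 = 26
Tarn–Yarm–Wendle–Ravel–Orton–Quorn: 3+2+18+4+6 = 33
Tarn–Yarm–Wendle–Selby–Quorn: 3+2+13+13 = 31
The minimum is 26 km via Tarn–Yarm–Orton–Quorn.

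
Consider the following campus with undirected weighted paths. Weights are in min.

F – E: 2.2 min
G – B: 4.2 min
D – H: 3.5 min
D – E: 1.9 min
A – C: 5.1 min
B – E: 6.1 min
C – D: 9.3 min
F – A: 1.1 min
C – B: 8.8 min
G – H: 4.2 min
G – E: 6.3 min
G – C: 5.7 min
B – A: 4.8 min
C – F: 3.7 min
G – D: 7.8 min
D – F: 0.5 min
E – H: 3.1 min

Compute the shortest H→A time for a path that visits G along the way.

13.2 min

Shortest H→G: H → G = 4.2
Shortest G→A: G → B → A = 9
Total via G: 4.2 + 9 = 13.2 min.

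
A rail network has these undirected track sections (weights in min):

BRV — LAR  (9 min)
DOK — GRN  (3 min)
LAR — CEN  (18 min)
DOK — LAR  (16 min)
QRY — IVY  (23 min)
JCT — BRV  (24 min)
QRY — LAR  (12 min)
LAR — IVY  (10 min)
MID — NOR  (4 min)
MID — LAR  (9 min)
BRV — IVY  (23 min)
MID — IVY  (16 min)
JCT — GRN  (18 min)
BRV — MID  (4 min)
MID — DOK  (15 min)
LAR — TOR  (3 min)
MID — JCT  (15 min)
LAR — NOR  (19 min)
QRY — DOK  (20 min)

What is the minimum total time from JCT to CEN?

Shortest distances from JCT:
JCT: 0
MID: 15  (via JCT)
GRN: 18  (via JCT)
NOR: 19  (via MID)
BRV: 19  (via MID)
DOK: 21  (via GRN)
LAR: 24  (via MID)
TOR: 27  (via LAR)
IVY: 31  (via MID)
QRY: 36  (via LAR)
CEN: 42  (via LAR)
Shortest route: JCT–MID–LAR–CEN = 42 min.

42 min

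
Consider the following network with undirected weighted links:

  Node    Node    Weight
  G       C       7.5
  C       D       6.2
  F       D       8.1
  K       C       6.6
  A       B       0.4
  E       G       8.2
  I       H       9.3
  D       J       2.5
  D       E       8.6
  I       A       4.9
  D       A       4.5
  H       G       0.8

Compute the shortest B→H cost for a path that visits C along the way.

19.4

Best B to C: B → A → D → C costing 11.1
Best C to H: C → G → H costing 8.3
Total via C: 11.1 + 8.3 = 19.4.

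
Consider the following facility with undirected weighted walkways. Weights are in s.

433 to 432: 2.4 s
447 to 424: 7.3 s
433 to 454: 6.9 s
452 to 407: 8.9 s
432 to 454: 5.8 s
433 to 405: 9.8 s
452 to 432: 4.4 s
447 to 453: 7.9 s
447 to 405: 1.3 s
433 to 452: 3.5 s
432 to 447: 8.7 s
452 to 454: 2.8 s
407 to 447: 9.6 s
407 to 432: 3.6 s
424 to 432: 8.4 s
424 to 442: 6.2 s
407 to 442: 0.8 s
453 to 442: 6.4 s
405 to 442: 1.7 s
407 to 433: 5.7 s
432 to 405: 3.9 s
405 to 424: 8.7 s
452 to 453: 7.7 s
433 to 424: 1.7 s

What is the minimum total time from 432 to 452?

4.4 s

Running Dijkstra from 432:
432: 0
433: 2.4  (via 432)
407: 3.6  (via 432)
405: 3.9  (via 432)
424: 4.1  (via 433)
442: 4.4  (via 407)
452: 4.4  (via 432)
Shortest route: 432 → 452 = 4.4 s.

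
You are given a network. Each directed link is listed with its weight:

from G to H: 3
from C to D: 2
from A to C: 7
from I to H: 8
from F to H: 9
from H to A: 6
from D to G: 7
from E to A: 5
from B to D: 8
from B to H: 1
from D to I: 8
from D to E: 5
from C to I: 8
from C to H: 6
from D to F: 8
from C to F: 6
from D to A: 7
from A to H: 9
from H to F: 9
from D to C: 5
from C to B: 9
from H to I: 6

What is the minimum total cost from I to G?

30

Running Dijkstra from I:
I: 0
H: 8  (via I)
A: 14  (via H)
F: 17  (via H)
C: 21  (via A)
D: 23  (via C)
E: 28  (via D)
B: 30  (via C)
G: 30  (via D)
Shortest route: I–H–A–C–D–G = 30.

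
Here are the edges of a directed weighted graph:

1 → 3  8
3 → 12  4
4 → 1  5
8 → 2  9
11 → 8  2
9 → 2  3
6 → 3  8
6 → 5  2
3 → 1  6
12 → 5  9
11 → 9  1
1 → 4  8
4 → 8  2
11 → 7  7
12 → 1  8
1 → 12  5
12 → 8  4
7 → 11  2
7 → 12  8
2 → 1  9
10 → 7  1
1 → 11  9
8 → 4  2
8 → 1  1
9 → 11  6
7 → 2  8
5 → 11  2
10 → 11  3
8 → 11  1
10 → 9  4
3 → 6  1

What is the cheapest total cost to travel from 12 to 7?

12

Candidate routes:
12–5–11–7: 9+2+7 = 18
12–8–11–7: 4+1+7 = 12
12–8–1–11–7: 4+1+9+7 = 21
The minimum is 12 via 12–8–11–7.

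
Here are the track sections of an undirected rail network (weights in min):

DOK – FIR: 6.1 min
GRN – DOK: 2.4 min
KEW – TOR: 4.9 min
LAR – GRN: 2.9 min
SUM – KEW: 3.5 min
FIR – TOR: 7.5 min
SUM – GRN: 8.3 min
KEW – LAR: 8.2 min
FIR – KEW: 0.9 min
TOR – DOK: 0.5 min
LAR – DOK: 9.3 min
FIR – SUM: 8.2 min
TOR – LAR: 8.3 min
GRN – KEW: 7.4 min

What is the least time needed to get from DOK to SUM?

8.9 min

Settle nodes by increasing distance from DOK:
DOK: 0
TOR: 0.5  (via DOK)
GRN: 2.4  (via DOK)
LAR: 5.3  (via GRN)
KEW: 5.4  (via TOR)
FIR: 6.1  (via DOK)
SUM: 8.9  (via KEW)
Shortest route: DOK → TOR → KEW → SUM = 8.9 min.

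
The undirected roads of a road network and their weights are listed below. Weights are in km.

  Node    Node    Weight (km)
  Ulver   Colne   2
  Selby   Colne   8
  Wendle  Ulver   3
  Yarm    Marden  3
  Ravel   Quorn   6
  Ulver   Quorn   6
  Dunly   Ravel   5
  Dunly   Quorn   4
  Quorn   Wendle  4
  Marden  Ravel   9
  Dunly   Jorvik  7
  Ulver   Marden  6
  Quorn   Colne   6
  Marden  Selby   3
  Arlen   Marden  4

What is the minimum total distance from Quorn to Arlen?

16 km

Shortest distances from Quorn:
Quorn: 0
Dunly: 4  (via Quorn)
Wendle: 4  (via Quorn)
Ravel: 6  (via Quorn)
Colne: 6  (via Quorn)
Ulver: 6  (via Quorn)
Jorvik: 11  (via Dunly)
Marden: 12  (via Ulver)
Selby: 14  (via Colne)
Yarm: 15  (via Marden)
Arlen: 16  (via Marden)
Shortest route: Quorn–Ulver–Marden–Arlen = 16 km.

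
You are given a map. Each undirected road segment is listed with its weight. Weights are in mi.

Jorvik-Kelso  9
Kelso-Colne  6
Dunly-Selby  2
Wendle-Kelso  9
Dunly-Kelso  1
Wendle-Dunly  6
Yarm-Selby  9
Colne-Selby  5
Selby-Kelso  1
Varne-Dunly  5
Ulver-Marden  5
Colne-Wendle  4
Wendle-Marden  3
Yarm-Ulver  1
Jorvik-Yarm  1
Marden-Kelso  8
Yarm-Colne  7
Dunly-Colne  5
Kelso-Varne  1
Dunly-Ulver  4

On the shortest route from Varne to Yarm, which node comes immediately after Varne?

Enumerating some paths:
Varne - Dunly - Ulver - Yarm: 5+4+1 = 10
Varne - Kelso - Jorvik - Yarm: 1+9+1 = 11
Varne - Kelso - Selby - Dunly - Ulver - Yarm: 1+1+2+4+1 = 9
Varne - Kelso - Dunly - Ulver - Yarm: 1+1+4+1 = 7
The minimum is 7 mi via Varne - Kelso - Dunly - Ulver - Yarm.
So from Varne the first move is to Kelso.

Kelso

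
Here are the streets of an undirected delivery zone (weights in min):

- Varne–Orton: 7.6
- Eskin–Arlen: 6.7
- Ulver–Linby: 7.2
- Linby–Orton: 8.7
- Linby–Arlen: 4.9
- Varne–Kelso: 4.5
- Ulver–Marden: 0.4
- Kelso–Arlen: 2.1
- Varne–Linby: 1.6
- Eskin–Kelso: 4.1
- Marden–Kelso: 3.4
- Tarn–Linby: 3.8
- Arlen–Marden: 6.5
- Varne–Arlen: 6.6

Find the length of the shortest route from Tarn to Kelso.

Shortest distances from Tarn:
Tarn: 0
Linby: 3.8  (via Tarn)
Varne: 5.4  (via Linby)
Arlen: 8.7  (via Linby)
Kelso: 9.9  (via Varne)
Shortest route: Tarn–Linby–Varne–Kelso = 9.9 min.

9.9 min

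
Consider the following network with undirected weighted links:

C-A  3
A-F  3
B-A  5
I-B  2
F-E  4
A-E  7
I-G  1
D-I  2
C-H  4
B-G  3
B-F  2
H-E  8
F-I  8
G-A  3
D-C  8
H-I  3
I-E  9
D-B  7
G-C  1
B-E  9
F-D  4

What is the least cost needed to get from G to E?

Running Dijkstra from G:
G: 0
C: 1  (via G)
I: 1  (via G)
A: 3  (via G)
B: 3  (via G)
D: 3  (via I)
H: 4  (via I)
F: 5  (via B)
E: 9  (via F)
Shortest route: G–B–F–E = 9.

9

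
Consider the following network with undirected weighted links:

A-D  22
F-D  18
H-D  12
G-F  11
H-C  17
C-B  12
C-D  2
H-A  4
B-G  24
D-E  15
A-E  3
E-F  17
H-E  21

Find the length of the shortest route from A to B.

30

Running Dijkstra from A:
A: 0
E: 3  (via A)
H: 4  (via A)
D: 16  (via H)
C: 18  (via D)
F: 20  (via E)
B: 30  (via C)
Shortest route: A–H–D–C–B = 30.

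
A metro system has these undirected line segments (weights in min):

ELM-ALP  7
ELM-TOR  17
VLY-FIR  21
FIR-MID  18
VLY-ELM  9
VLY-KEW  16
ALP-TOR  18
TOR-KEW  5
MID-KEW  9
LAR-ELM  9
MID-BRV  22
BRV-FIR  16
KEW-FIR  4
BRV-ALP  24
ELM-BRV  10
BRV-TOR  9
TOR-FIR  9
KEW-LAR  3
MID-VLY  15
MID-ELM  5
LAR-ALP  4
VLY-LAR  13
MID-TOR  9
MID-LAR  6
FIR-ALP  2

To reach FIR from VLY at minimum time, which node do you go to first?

ELM

Enumerating some paths:
VLY → LAR → KEW → FIR: 13+3+4 = 20
VLY → LAR → ALP → FIR: 13+4+2 = 19
VLY → ELM → ALP → FIR: 9+7+2 = 18
The minimum is 18 min via VLY → ELM → ALP → FIR.
So from VLY the first move is to ELM.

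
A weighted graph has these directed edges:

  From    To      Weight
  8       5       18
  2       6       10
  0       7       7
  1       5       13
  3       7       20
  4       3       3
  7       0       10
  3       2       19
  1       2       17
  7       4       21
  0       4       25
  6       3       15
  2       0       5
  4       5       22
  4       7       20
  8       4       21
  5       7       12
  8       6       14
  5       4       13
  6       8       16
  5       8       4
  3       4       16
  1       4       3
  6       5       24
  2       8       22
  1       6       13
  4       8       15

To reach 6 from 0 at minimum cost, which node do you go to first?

Candidate routes:
0 → 7 → 4 → 8 → 6: 7+21+15+14 = 57
0 → 4 → 8 → 6: 25+15+14 = 54
0 → 4 → 3 → 2 → 6: 25+3+19+10 = 57
The minimum is 54 via 0 → 4 → 8 → 6.
So from 0 the first move is to 4.

4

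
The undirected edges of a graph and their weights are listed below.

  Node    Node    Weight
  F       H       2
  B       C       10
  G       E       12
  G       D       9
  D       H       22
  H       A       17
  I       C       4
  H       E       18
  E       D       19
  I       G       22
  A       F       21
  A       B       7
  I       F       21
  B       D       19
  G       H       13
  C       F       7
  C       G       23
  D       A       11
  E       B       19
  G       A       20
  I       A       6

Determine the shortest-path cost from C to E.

Settle nodes by increasing distance from C:
C: 0
I: 4  (via C)
F: 7  (via C)
H: 9  (via F)
A: 10  (via I)
B: 10  (via C)
D: 21  (via A)
G: 22  (via H)
E: 27  (via H)
Shortest route: C–F–H–E = 27.

27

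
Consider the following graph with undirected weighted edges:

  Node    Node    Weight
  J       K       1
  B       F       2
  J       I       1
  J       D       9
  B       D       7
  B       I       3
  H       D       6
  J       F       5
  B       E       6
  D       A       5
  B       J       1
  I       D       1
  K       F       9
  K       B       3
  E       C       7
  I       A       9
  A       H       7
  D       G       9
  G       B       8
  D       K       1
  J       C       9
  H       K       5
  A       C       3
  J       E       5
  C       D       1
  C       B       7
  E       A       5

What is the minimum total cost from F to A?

9

Candidate routes:
F–B–J–I–D–C–A: 2+1+1+1+1+3 = 9
F–B–I–D–C–A: 2+3+1+1+3 = 10
F–B–J–K–D–A: 2+1+1+1+5 = 10
F–B–J–I–D–A: 2+1+1+1+5 = 10
Cheapest is F–B–J–I–D–C–A at 9.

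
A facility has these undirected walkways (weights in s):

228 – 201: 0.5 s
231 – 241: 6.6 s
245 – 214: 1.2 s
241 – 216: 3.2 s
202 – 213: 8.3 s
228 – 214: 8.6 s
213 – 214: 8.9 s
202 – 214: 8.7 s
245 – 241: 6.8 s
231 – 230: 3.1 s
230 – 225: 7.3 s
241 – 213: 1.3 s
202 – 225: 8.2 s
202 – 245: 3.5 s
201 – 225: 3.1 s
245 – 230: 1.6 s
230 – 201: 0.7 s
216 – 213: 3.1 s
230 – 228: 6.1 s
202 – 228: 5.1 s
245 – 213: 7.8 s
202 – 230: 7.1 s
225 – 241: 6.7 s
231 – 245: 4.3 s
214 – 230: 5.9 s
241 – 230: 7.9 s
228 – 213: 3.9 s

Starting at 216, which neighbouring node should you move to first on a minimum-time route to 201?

213

Compare a few routes:
216–241–213–228–201: 3.2+1.3+3.9+0.5 = 8.9
216–213–228–201: 3.1+3.9+0.5 = 7.5
Cheapest is 216–213–228–201 at 7.5 s.
So from 216 the first move is to 213.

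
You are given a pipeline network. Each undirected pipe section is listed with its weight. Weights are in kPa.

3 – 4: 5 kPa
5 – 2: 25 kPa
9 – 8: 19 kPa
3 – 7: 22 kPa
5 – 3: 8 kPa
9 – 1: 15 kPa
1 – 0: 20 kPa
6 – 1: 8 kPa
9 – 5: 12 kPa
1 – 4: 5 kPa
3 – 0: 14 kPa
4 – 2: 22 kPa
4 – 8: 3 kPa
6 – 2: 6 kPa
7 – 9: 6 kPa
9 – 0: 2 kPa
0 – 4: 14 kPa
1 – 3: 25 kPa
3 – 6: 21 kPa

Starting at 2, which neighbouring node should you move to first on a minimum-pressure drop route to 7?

Enumerating some paths:
2 → 6 → 1 → 4 → 0 → 9 → 7: 6+8+5+14+2+6 = 41
2 → 6 → 1 → 9 → 7: 6+8+15+6 = 35
The minimum is 35 kPa via 2 → 6 → 1 → 9 → 7.
So from 2 the first move is to 6.

6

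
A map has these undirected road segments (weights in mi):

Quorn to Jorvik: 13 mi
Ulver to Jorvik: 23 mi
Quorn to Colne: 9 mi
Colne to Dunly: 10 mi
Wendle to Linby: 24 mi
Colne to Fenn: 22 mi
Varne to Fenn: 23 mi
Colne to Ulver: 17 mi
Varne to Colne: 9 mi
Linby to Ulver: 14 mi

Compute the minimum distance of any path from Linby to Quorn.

40 mi

Shortest distances from Linby:
Linby: 0
Ulver: 14  (via Linby)
Wendle: 24  (via Linby)
Colne: 31  (via Ulver)
Jorvik: 37  (via Ulver)
Quorn: 40  (via Colne)
Shortest route: Linby → Ulver → Colne → Quorn = 40 mi.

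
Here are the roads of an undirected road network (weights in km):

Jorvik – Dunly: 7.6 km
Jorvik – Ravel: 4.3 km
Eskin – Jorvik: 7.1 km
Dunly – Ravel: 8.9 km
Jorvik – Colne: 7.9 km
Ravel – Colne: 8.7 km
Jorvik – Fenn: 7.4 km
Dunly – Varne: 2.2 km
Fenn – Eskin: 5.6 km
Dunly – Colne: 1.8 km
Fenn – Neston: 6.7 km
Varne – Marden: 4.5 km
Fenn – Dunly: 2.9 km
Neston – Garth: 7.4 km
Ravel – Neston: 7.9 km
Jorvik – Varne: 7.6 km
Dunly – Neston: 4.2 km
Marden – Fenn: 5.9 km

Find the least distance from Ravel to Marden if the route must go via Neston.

Shortest Ravel→Neston: Ravel–Neston = 7.9
Shortest Neston→Marden: Neston–Dunly–Varne–Marden = 10.9
Total via Neston: 7.9 + 10.9 = 18.8 km.

18.8 km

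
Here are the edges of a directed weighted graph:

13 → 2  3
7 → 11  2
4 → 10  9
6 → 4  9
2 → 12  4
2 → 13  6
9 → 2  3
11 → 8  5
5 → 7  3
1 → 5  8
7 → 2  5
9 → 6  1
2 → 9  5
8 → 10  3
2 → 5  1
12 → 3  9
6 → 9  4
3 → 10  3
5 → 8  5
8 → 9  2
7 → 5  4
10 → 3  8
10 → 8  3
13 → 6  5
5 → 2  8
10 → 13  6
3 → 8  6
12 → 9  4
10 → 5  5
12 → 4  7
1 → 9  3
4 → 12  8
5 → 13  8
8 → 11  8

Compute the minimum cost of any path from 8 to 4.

Shortest distances from 8:
8: 0
9: 2  (via 8)
6: 3  (via 9)
10: 3  (via 8)
2: 5  (via 9)
5: 6  (via 2)
11: 8  (via 8)
7: 9  (via 5)
12: 9  (via 2)
13: 9  (via 10)
3: 11  (via 10)
4: 12  (via 6)
Shortest route: 8 → 9 → 6 → 4 = 12.

12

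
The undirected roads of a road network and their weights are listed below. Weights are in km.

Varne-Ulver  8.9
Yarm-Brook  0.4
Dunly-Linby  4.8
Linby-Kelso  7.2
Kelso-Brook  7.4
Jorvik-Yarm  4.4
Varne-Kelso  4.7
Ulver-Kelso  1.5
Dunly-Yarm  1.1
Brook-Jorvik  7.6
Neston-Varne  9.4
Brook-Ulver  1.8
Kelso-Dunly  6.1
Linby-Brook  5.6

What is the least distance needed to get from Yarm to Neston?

Enumerating some paths:
Yarm - Dunly - Kelso - Varne - Neston: 1.1+6.1+4.7+9.4 = 21.3
Yarm - Brook - Ulver - Kelso - Varne - Neston: 0.4+1.8+1.5+4.7+9.4 = 17.8
Yarm - Brook - Ulver - Varne - Neston: 0.4+1.8+8.9+9.4 = 20.5
Cheapest is Yarm - Brook - Ulver - Kelso - Varne - Neston at 17.8 km.

17.8 km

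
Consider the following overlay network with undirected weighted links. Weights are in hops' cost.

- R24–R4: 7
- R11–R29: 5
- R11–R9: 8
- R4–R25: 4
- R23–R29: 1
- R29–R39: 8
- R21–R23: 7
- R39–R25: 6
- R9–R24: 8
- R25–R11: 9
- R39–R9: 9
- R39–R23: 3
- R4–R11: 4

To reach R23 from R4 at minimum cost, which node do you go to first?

R11

Candidate routes:
R4 - R25 - R39 - R23: 4+6+3 = 13
R4 - R11 - R29 - R23: 4+5+1 = 10
The minimum is 10 hops' cost via R4 - R11 - R29 - R23.
So from R4 the first move is to R11.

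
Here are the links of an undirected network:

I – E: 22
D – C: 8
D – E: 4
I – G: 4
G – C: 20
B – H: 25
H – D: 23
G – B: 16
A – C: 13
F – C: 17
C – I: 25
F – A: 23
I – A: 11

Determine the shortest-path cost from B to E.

42

Candidate routes:
B–G–C–D–E: 16+20+8+4 = 48
B–G–I–E: 16+4+22 = 42
Cheapest is B–G–I–E at 42.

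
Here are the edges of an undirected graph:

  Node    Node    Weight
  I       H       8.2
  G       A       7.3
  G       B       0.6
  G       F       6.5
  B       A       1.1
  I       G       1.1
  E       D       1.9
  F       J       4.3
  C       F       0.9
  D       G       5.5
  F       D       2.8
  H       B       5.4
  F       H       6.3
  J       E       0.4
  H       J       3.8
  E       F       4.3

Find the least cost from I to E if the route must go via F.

Best I to F: I → G → F costing 7.6
Shortest F→E: F → E = 4.3
Total via F: 7.6 + 4.3 = 11.9.

11.9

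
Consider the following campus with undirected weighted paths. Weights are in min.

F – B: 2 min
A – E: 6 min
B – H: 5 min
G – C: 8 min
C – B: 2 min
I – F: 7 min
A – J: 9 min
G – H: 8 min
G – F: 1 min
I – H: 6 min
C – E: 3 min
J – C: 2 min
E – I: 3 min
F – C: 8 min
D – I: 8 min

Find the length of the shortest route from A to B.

11 min

Compare a few routes:
A - E - C - F - B: 6+3+8+2 = 19
A - J - C - B: 9+2+2 = 13
A - E - C - B: 6+3+2 = 11
A - E - I - F - B: 6+3+7+2 = 18
Cheapest is A - E - C - B at 11 min.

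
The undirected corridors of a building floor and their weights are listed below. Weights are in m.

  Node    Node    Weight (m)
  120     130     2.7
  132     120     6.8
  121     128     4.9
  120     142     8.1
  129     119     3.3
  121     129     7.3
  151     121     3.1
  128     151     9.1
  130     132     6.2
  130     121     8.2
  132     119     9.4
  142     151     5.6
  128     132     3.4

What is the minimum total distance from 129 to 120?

Running Dijkstra from 129:
129: 0
119: 3.3  (via 129)
121: 7.3  (via 129)
151: 10.4  (via 121)
128: 12.2  (via 121)
132: 12.7  (via 119)
130: 15.5  (via 121)
142: 16  (via 151)
120: 18.2  (via 130)
Shortest route: 129–121–130–120 = 18.2 m.

18.2 m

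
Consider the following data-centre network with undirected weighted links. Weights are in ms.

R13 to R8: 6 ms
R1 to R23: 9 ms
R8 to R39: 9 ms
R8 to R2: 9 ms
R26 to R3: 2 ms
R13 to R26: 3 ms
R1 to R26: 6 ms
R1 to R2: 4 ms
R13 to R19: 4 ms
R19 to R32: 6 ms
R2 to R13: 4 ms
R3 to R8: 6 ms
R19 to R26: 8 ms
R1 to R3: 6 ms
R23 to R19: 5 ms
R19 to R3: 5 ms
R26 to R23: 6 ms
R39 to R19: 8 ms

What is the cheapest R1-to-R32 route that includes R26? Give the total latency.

Best R1 to R26: R1–R26 costing 6
Shortest R26→R32: R26–R3–R19–R32 = 13
Total via R26: 6 + 13 = 19 ms.

19 ms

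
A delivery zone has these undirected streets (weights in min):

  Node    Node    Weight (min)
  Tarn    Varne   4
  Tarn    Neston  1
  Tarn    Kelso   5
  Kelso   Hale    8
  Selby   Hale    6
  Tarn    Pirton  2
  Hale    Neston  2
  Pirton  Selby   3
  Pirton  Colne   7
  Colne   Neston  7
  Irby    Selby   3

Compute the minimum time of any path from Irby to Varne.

12 min

Candidate routes:
Irby → Selby → Hale → Neston → Tarn → Varne: 3+6+2+1+4 = 16
Irby → Selby → Pirton → Tarn → Varne: 3+3+2+4 = 12
Cheapest is Irby → Selby → Pirton → Tarn → Varne at 12 min.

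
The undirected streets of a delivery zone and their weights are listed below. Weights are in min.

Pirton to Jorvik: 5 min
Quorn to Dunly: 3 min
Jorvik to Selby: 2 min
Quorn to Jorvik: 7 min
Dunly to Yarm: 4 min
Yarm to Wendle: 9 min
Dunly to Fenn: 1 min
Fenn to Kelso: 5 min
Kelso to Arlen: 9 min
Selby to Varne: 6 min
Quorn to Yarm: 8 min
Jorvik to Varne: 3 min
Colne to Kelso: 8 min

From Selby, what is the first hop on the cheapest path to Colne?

Enumerating some paths:
Selby - Jorvik - Quorn - Dunly - Fenn - Kelso - Colne: 2+7+3+1+5+8 = 26
Selby - Varne - Jorvik - Quorn - Dunly - Fenn - Kelso - Colne: 6+3+7+3+1+5+8 = 33
Cheapest is Selby - Jorvik - Quorn - Dunly - Fenn - Kelso - Colne at 26 min.
So from Selby the first move is to Jorvik.

Jorvik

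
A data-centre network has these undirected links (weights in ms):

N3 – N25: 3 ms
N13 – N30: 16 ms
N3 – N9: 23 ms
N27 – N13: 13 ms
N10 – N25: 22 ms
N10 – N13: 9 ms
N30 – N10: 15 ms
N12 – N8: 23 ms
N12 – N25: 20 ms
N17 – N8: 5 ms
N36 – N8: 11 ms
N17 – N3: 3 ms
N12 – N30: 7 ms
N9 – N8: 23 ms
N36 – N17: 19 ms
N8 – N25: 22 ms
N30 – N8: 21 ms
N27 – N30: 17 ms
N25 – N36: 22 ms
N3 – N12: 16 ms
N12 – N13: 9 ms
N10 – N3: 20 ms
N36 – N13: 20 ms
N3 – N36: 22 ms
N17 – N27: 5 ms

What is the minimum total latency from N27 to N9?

Candidate routes:
N27–N17–N8–N9: 5+5+23 = 33
N27–N17–N3–N9: 5+3+23 = 31
N27–N17–N8–N25–N3–N9: 5+5+22+3+23 = 58
N27–N17–N3–N25–N8–N9: 5+3+3+22+23 = 56
Cheapest is N27–N17–N3–N9 at 31 ms.

31 ms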